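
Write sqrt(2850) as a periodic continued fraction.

Write x_i = (sqrt(2850) + m_i)/d_i with (m_0, d_0) = (0, 1). a_0 = floor(sqrt(2850)) = 53, since 53^2 = 2809 <= 2850 < 2916 = 54^2.
Iterate m_{i+1} = d_i*a_i - m_i, d_{i+1} = (2850 - m_{i+1}^2)/d_i, a_{i+1} = floor((a_0 + m_{i+1})/d_{i+1}):
  m_1 = 1*53 - 0 = 53, d_1 = (2850 - 53^2)/1 = 41/1 = 41, a_1 = floor((53 + 53)/41) = 2.
  m_2 = 41*2 - 53 = 29, d_2 = (2850 - 29^2)/41 = 2009/41 = 49, a_2 = floor((53 + 29)/49) = 1.
  m_3 = 49*1 - 29 = 20, d_3 = (2850 - 20^2)/49 = 2450/49 = 50, a_3 = floor((53 + 20)/50) = 1.
  m_4 = 50*1 - 20 = 30, d_4 = (2850 - 30^2)/50 = 1950/50 = 39, a_4 = floor((53 + 30)/39) = 2.
  m_5 = 39*2 - 30 = 48, d_5 = (2850 - 48^2)/39 = 546/39 = 14, a_5 = floor((53 + 48)/14) = 7.
  m_6 = 14*7 - 48 = 50, d_6 = (2850 - 50^2)/14 = 350/14 = 25, a_6 = floor((53 + 50)/25) = 4.
  m_7 = 25*4 - 50 = 50, d_7 = (2850 - 50^2)/25 = 350/25 = 14, a_7 = floor((53 + 50)/14) = 7.
  m_8 = 14*7 - 50 = 48, d_8 = (2850 - 48^2)/14 = 546/14 = 39, a_8 = floor((53 + 48)/39) = 2.
  m_9 = 39*2 - 48 = 30, d_9 = (2850 - 30^2)/39 = 1950/39 = 50, a_9 = floor((53 + 30)/50) = 1.
  m_10 = 50*1 - 30 = 20, d_10 = (2850 - 20^2)/50 = 2450/50 = 49, a_10 = floor((53 + 20)/49) = 1.
  m_11 = 49*1 - 20 = 29, d_11 = (2850 - 29^2)/49 = 2009/49 = 41, a_11 = floor((53 + 29)/41) = 2.
  m_12 = 41*2 - 29 = 53, d_12 = (2850 - 53^2)/41 = 41/41 = 1, a_12 = floor((53 + 53)/1) = 106.
  m_13 = 1*106 - 53 = 53, d_13 = (2850 - 53^2)/1 = 41/1 = 41: (m_13, d_13) = (m_1, d_1) = (53, 41), so from here the quotients repeat a_1, ..., a_12; the period length is 12.
Hence the expansion of sqrt(2850) is a_0 = 53 followed by the repeating block 2, 1, 1, 2, 7, 4, 7, 2, 1, 1, 2, 106 (period 12).

[53; (2, 1, 1, 2, 7, 4, 7, 2, 1, 1, 2, 106)]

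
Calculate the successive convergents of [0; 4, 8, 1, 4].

Using the convergent recurrence p_i = a_i*p_{i-1} + p_{i-2}, q_i = a_i*q_{i-1} + q_{i-2} with p_{-2}=0, p_{-1}=1, q_{-2}=1, q_{-1}=0:
  i=0: a_0=0, p_0 = 0*1 + 0 = 0, q_0 = 0*0 + 1 = 1.
  i=1: a_1=4, p_1 = 4*0 + 1 = 1, q_1 = 4*1 + 0 = 4.
  i=2: a_2=8, p_2 = 8*1 + 0 = 8, q_2 = 8*4 + 1 = 33.
  i=3: a_3=1, p_3 = 1*8 + 1 = 9, q_3 = 1*33 + 4 = 37.
  i=4: a_4=4, p_4 = 4*9 + 8 = 44, q_4 = 4*37 + 33 = 181.

0/1, 1/4, 8/33, 9/37, 44/181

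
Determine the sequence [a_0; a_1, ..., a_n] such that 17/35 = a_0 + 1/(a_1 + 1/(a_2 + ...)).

[0; 2, 17]

Run the Euclidean algorithm on 17 and 35; the successive quotients are the partial quotients a_0, a_1, ... (each step inverts the fractional part left over by the previous one):
  17 = 0*35 + 17, so a_0 = 0.
  35 = 2*17 + 1, so a_1 = 2.
  17 = 17*1 + 0, so a_2 = 17.
The remainder reaches 0 after 3 divisions, so the expansion has 3 partial quotients, read off in order.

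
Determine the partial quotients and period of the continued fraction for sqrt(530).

[23; (46)]

Write x_i = (sqrt(530) + m_i)/d_i with (m_0, d_0) = (0, 1). a_0 = floor(sqrt(530)) = 23, since 23^2 = 529 <= 530 < 576 = 24^2.
Iterate m_{i+1} = d_i*a_i - m_i, d_{i+1} = (530 - m_{i+1}^2)/d_i, a_{i+1} = floor((a_0 + m_{i+1})/d_{i+1}):
  m_1 = 1*23 - 0 = 23, d_1 = (530 - 23^2)/1 = 1/1 = 1, a_1 = floor((23 + 23)/1) = 46.
  m_2 = 1*46 - 23 = 23, d_2 = (530 - 23^2)/1 = 1/1 = 1: (m_2, d_2) = (m_1, d_1) = (23, 1), so from here the quotient a_1 repeats; the period length is 1.
Hence the expansion of sqrt(530) is a_0 = 23 followed by the repeating block 46 (period 1).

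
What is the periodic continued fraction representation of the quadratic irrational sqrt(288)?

Write x_i = (sqrt(288) + m_i)/d_i with (m_0, d_0) = (0, 1). a_0 = floor(sqrt(288)) = 16, since 16^2 = 256 <= 288 < 289 = 17^2.
Iterate m_{i+1} = d_i*a_i - m_i, d_{i+1} = (288 - m_{i+1}^2)/d_i, a_{i+1} = floor((a_0 + m_{i+1})/d_{i+1}):
  m_1 = 1*16 - 0 = 16, d_1 = (288 - 16^2)/1 = 32/1 = 32, a_1 = floor((16 + 16)/32) = 1.
  m_2 = 32*1 - 16 = 16, d_2 = (288 - 16^2)/32 = 32/32 = 1, a_2 = floor((16 + 16)/1) = 32.
  m_3 = 1*32 - 16 = 16, d_3 = (288 - 16^2)/1 = 32/1 = 32: (m_3, d_3) = (m_1, d_1) = (16, 32), so from here the quotients repeat a_1, a_2; the period length is 2.
Hence the expansion of sqrt(288) is a_0 = 16 followed by the repeating block 1, 32 (period 2).

[16; (1, 32)]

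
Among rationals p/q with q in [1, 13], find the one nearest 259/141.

11/6

Expand x = 259/141 as a continued fraction with the Euclidean algorithm:
  259 = 1*141 + 118, so a_0 = 1.
  141 = 1*118 + 23, so a_1 = 1.
  118 = 5*23 + 3, so a_2 = 5.
  23 = 7*3 + 2, so a_3 = 7.
  3 = 1*2 + 1, so a_4 = 1.
  2 = 2*1 + 0, so a_5 = 2.
so x = [1; 1, 5, 7, 1, 2].
Convergents (p_i = a_i*p_{i-1} + p_{i-2}, q_i = a_i*q_{i-1} + q_{i-2} with p_{-2}=0, p_{-1}=1, q_{-2}=1, q_{-1}=0), until the denominator exceeds 13:
  i=0: a_0=1, p_0 = 1*1 + 0 = 1, q_0 = 1*0 + 1 = 1.
  i=1: a_1=1, p_1 = 1*1 + 1 = 2, q_1 = 1*1 + 0 = 1.
  i=2: a_2=5, p_2 = 5*2 + 1 = 11, q_2 = 5*1 + 1 = 6.
  i=3: a_3=7, p_3 = 7*11 + 2 = 79, q_3 = 7*6 + 1 = 43.
q_3 = 43 > 13, so the last convergent with denominator <= 13 is p_2/q_2 = 11/6.
The closest fraction with denominator <= 13 is either p_2/q_2 or the intermediate fraction (k*p_2 + p_1)/(k*q_2 + q_1) with the largest k >= 1 whose denominator stays <= 13; these approach x as k grows, and every other convergent or intermediate fraction in range is farther away.
Largest k: floor((13 - q_1)/q_2) = floor((13 - 1)/6) = 2.
That gives (2*11 + 2)/(2*6 + 1) = 24/13.
Compare the errors: |x - 11/6| = |259*6 - 11*141|/(141*6) = 3/846, and |x - 24/13| = |259*13 - 24*141|/(141*13) = 17/1833.
Cross-multiplying, 3*1833 = 5499 < 14382 = 17*846, so 3/846 is smaller: the convergent 11/6 is closer to x than 24/13.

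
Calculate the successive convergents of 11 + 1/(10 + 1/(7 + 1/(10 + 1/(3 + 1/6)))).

Using the convergent recurrence p_i = a_i*p_{i-1} + p_{i-2}, q_i = a_i*q_{i-1} + q_{i-2} with p_{-2}=0, p_{-1}=1, q_{-2}=1, q_{-1}=0:
  i=0: a_0=11, p_0 = 11*1 + 0 = 11, q_0 = 11*0 + 1 = 1.
  i=1: a_1=10, p_1 = 10*11 + 1 = 111, q_1 = 10*1 + 0 = 10.
  i=2: a_2=7, p_2 = 7*111 + 11 = 788, q_2 = 7*10 + 1 = 71.
  i=3: a_3=10, p_3 = 10*788 + 111 = 7991, q_3 = 10*71 + 10 = 720.
  i=4: a_4=3, p_4 = 3*7991 + 788 = 24761, q_4 = 3*720 + 71 = 2231.
  i=5: a_5=6, p_5 = 6*24761 + 7991 = 156557, q_5 = 6*2231 + 720 = 14106.

11/1, 111/10, 788/71, 7991/720, 24761/2231, 156557/14106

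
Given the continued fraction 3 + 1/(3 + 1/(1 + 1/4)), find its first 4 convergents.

3/1, 10/3, 13/4, 62/19

Using the convergent recurrence p_i = a_i*p_{i-1} + p_{i-2}, q_i = a_i*q_{i-1} + q_{i-2} with p_{-2}=0, p_{-1}=1, q_{-2}=1, q_{-1}=0:
  i=0: a_0=3, p_0 = 3*1 + 0 = 3, q_0 = 3*0 + 1 = 1.
  i=1: a_1=3, p_1 = 3*3 + 1 = 10, q_1 = 3*1 + 0 = 3.
  i=2: a_2=1, p_2 = 1*10 + 3 = 13, q_2 = 1*3 + 1 = 4.
  i=3: a_3=4, p_3 = 4*13 + 10 = 62, q_3 = 4*4 + 3 = 19.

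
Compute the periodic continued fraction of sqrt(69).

[8; (3, 3, 1, 4, 1, 3, 3, 16)]

Write x_i = (sqrt(69) + m_i)/d_i with (m_0, d_0) = (0, 1). a_0 = floor(sqrt(69)) = 8, since 8^2 = 64 <= 69 < 81 = 9^2.
Iterate m_{i+1} = d_i*a_i - m_i, d_{i+1} = (69 - m_{i+1}^2)/d_i, a_{i+1} = floor((a_0 + m_{i+1})/d_{i+1}):
  m_1 = 1*8 - 0 = 8, d_1 = (69 - 8^2)/1 = 5/1 = 5, a_1 = floor((8 + 8)/5) = 3.
  m_2 = 5*3 - 8 = 7, d_2 = (69 - 7^2)/5 = 20/5 = 4, a_2 = floor((8 + 7)/4) = 3.
  m_3 = 4*3 - 7 = 5, d_3 = (69 - 5^2)/4 = 44/4 = 11, a_3 = floor((8 + 5)/11) = 1.
  m_4 = 11*1 - 5 = 6, d_4 = (69 - 6^2)/11 = 33/11 = 3, a_4 = floor((8 + 6)/3) = 4.
  m_5 = 3*4 - 6 = 6, d_5 = (69 - 6^2)/3 = 33/3 = 11, a_5 = floor((8 + 6)/11) = 1.
  m_6 = 11*1 - 6 = 5, d_6 = (69 - 5^2)/11 = 44/11 = 4, a_6 = floor((8 + 5)/4) = 3.
  m_7 = 4*3 - 5 = 7, d_7 = (69 - 7^2)/4 = 20/4 = 5, a_7 = floor((8 + 7)/5) = 3.
  m_8 = 5*3 - 7 = 8, d_8 = (69 - 8^2)/5 = 5/5 = 1, a_8 = floor((8 + 8)/1) = 16.
  m_9 = 1*16 - 8 = 8, d_9 = (69 - 8^2)/1 = 5/1 = 5: (m_9, d_9) = (m_1, d_1) = (8, 5), so from here the quotients repeat a_1, ..., a_8; the period length is 8.
Hence the expansion of sqrt(69) is a_0 = 8 followed by the repeating block 3, 3, 1, 4, 1, 3, 3, 16 (period 8).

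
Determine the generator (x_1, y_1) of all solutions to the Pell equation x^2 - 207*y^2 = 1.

First expand sqrt(207) as a continued fraction. With x_i = (sqrt(207) + m_i)/d_i and (m_0, d_0) = (0, 1): a_0 = floor(sqrt(207)) = 14, since 14^2 = 196 <= 207 < 225 = 15^2.
Iterate m_{i+1} = d_i*a_i - m_i, d_{i+1} = (207 - m_{i+1}^2)/d_i, a_{i+1} = floor((a_0 + m_{i+1})/d_{i+1}):
  m_1 = 1*14 - 0 = 14, d_1 = (207 - 14^2)/1 = 11/1 = 11, a_1 = floor((14 + 14)/11) = 2.
  m_2 = 11*2 - 14 = 8, d_2 = (207 - 8^2)/11 = 143/11 = 13, a_2 = floor((14 + 8)/13) = 1.
  m_3 = 13*1 - 8 = 5, d_3 = (207 - 5^2)/13 = 182/13 = 14, a_3 = floor((14 + 5)/14) = 1.
  m_4 = 14*1 - 5 = 9, d_4 = (207 - 9^2)/14 = 126/14 = 9, a_4 = floor((14 + 9)/9) = 2.
  m_5 = 9*2 - 9 = 9, d_5 = (207 - 9^2)/9 = 126/9 = 14, a_5 = floor((14 + 9)/14) = 1.
  m_6 = 14*1 - 9 = 5, d_6 = (207 - 5^2)/14 = 182/14 = 13, a_6 = floor((14 + 5)/13) = 1.
  m_7 = 13*1 - 5 = 8, d_7 = (207 - 8^2)/13 = 143/13 = 11, a_7 = floor((14 + 8)/11) = 2.
  m_8 = 11*2 - 8 = 14, d_8 = (207 - 14^2)/11 = 11/11 = 1, a_8 = floor((14 + 14)/1) = 28.
  m_9 = 1*28 - 14 = 14, d_9 = (207 - 14^2)/1 = 11/1 = 11: (m_9, d_9) = (m_1, d_1) = (14, 11), so from here the quotients repeat a_1, ..., a_8; the period length is 8.
So sqrt(207) = [14; (2, 1, 1, 2, 1, 1, 2, 28)] with period length k = 8.
k is even, so the fundamental solution of x^2 - 207y^2 = 1 is (p_{k-1}, q_{k-1}) = (p_7, q_7); compute convergents through index 7.
Convergents (p_i = a_i*p_{i-1} + p_{i-2}, q_i = a_i*q_{i-1} + q_{i-2} with p_{-2}=0, p_{-1}=1, q_{-2}=1, q_{-1}=0):
  i=0: a_0=14, p_0 = 14*1 + 0 = 14, q_0 = 14*0 + 1 = 1.
  i=1: a_1=2, p_1 = 2*14 + 1 = 29, q_1 = 2*1 + 0 = 2.
  i=2: a_2=1, p_2 = 1*29 + 14 = 43, q_2 = 1*2 + 1 = 3.
  i=3: a_3=1, p_3 = 1*43 + 29 = 72, q_3 = 1*3 + 2 = 5.
  i=4: a_4=2, p_4 = 2*72 + 43 = 187, q_4 = 2*5 + 3 = 13.
  i=5: a_5=1, p_5 = 1*187 + 72 = 259, q_5 = 1*13 + 5 = 18.
  i=6: a_6=1, p_6 = 1*259 + 187 = 446, q_6 = 1*18 + 13 = 31.
  i=7: a_7=2, p_7 = 2*446 + 259 = 1151, q_7 = 2*31 + 18 = 80.
Check: 1151^2 - 207*80^2 = 1324801 - 1324800 = 1, so (x, y) = (1151, 80) solves the equation, and by the theorem it is the least positive solution.

(x, y) = (1151, 80)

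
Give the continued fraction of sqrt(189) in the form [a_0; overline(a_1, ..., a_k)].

[13; overline(1, 2, 1, 26)]

Write x_i = (sqrt(189) + m_i)/d_i with (m_0, d_0) = (0, 1). a_0 = floor(sqrt(189)) = 13, since 13^2 = 169 <= 189 < 196 = 14^2.
Iterate m_{i+1} = d_i*a_i - m_i, d_{i+1} = (189 - m_{i+1}^2)/d_i, a_{i+1} = floor((a_0 + m_{i+1})/d_{i+1}):
  m_1 = 1*13 - 0 = 13, d_1 = (189 - 13^2)/1 = 20/1 = 20, a_1 = floor((13 + 13)/20) = 1.
  m_2 = 20*1 - 13 = 7, d_2 = (189 - 7^2)/20 = 140/20 = 7, a_2 = floor((13 + 7)/7) = 2.
  m_3 = 7*2 - 7 = 7, d_3 = (189 - 7^2)/7 = 140/7 = 20, a_3 = floor((13 + 7)/20) = 1.
  m_4 = 20*1 - 7 = 13, d_4 = (189 - 13^2)/20 = 20/20 = 1, a_4 = floor((13 + 13)/1) = 26.
  m_5 = 1*26 - 13 = 13, d_5 = (189 - 13^2)/1 = 20/1 = 20: (m_5, d_5) = (m_1, d_1) = (13, 20), so from here the quotients repeat a_1, ..., a_4; the period length is 4.
Hence the expansion of sqrt(189) is a_0 = 13 followed by the repeating block 1, 2, 1, 26 (period 4).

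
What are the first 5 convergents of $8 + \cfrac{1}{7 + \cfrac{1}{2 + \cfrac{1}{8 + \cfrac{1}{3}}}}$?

8/1, 57/7, 122/15, 1033/127, 3221/396

Using the convergent recurrence p_i = a_i*p_{i-1} + p_{i-2}, q_i = a_i*q_{i-1} + q_{i-2} with p_{-2}=0, p_{-1}=1, q_{-2}=1, q_{-1}=0:
  i=0: a_0=8, p_0 = 8*1 + 0 = 8, q_0 = 8*0 + 1 = 1.
  i=1: a_1=7, p_1 = 7*8 + 1 = 57, q_1 = 7*1 + 0 = 7.
  i=2: a_2=2, p_2 = 2*57 + 8 = 122, q_2 = 2*7 + 1 = 15.
  i=3: a_3=8, p_3 = 8*122 + 57 = 1033, q_3 = 8*15 + 7 = 127.
  i=4: a_4=3, p_4 = 3*1033 + 122 = 3221, q_4 = 3*127 + 15 = 396.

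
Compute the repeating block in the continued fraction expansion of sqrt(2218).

[47; (10, 2, 5, 15, 1, 1, 15, 5, 2, 10, 94)]

Write x_i = (sqrt(2218) + m_i)/d_i with (m_0, d_0) = (0, 1). a_0 = floor(sqrt(2218)) = 47, since 47^2 = 2209 <= 2218 < 2304 = 48^2.
Iterate m_{i+1} = d_i*a_i - m_i, d_{i+1} = (2218 - m_{i+1}^2)/d_i, a_{i+1} = floor((a_0 + m_{i+1})/d_{i+1}):
  m_1 = 1*47 - 0 = 47, d_1 = (2218 - 47^2)/1 = 9/1 = 9, a_1 = floor((47 + 47)/9) = 10.
  m_2 = 9*10 - 47 = 43, d_2 = (2218 - 43^2)/9 = 369/9 = 41, a_2 = floor((47 + 43)/41) = 2.
  m_3 = 41*2 - 43 = 39, d_3 = (2218 - 39^2)/41 = 697/41 = 17, a_3 = floor((47 + 39)/17) = 5.
  m_4 = 17*5 - 39 = 46, d_4 = (2218 - 46^2)/17 = 102/17 = 6, a_4 = floor((47 + 46)/6) = 15.
  m_5 = 6*15 - 46 = 44, d_5 = (2218 - 44^2)/6 = 282/6 = 47, a_5 = floor((47 + 44)/47) = 1.
  m_6 = 47*1 - 44 = 3, d_6 = (2218 - 3^2)/47 = 2209/47 = 47, a_6 = floor((47 + 3)/47) = 1.
  m_7 = 47*1 - 3 = 44, d_7 = (2218 - 44^2)/47 = 282/47 = 6, a_7 = floor((47 + 44)/6) = 15.
  m_8 = 6*15 - 44 = 46, d_8 = (2218 - 46^2)/6 = 102/6 = 17, a_8 = floor((47 + 46)/17) = 5.
  m_9 = 17*5 - 46 = 39, d_9 = (2218 - 39^2)/17 = 697/17 = 41, a_9 = floor((47 + 39)/41) = 2.
  m_10 = 41*2 - 39 = 43, d_10 = (2218 - 43^2)/41 = 369/41 = 9, a_10 = floor((47 + 43)/9) = 10.
  m_11 = 9*10 - 43 = 47, d_11 = (2218 - 47^2)/9 = 9/9 = 1, a_11 = floor((47 + 47)/1) = 94.
  m_12 = 1*94 - 47 = 47, d_12 = (2218 - 47^2)/1 = 9/1 = 9: (m_12, d_12) = (m_1, d_1) = (47, 9), so from here the quotients repeat a_1, ..., a_11; the period length is 11.
Hence the expansion of sqrt(2218) is a_0 = 47 followed by the repeating block 10, 2, 5, 15, 1, 1, 15, 5, 2, 10, 94 (period 11).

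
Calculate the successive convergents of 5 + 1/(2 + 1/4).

5/1, 11/2, 49/9

Using the convergent recurrence p_i = a_i*p_{i-1} + p_{i-2}, q_i = a_i*q_{i-1} + q_{i-2} with p_{-2}=0, p_{-1}=1, q_{-2}=1, q_{-1}=0:
  i=0: a_0=5, p_0 = 5*1 + 0 = 5, q_0 = 5*0 + 1 = 1.
  i=1: a_1=2, p_1 = 2*5 + 1 = 11, q_1 = 2*1 + 0 = 2.
  i=2: a_2=4, p_2 = 4*11 + 5 = 49, q_2 = 4*2 + 1 = 9.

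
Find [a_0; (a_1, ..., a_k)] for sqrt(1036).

[32; (5, 2, 1, 6, 2, 6, 1, 2, 5, 64)]

Write x_i = (sqrt(1036) + m_i)/d_i with (m_0, d_0) = (0, 1). a_0 = floor(sqrt(1036)) = 32, since 32^2 = 1024 <= 1036 < 1089 = 33^2.
Iterate m_{i+1} = d_i*a_i - m_i, d_{i+1} = (1036 - m_{i+1}^2)/d_i, a_{i+1} = floor((a_0 + m_{i+1})/d_{i+1}):
  m_1 = 1*32 - 0 = 32, d_1 = (1036 - 32^2)/1 = 12/1 = 12, a_1 = floor((32 + 32)/12) = 5.
  m_2 = 12*5 - 32 = 28, d_2 = (1036 - 28^2)/12 = 252/12 = 21, a_2 = floor((32 + 28)/21) = 2.
  m_3 = 21*2 - 28 = 14, d_3 = (1036 - 14^2)/21 = 840/21 = 40, a_3 = floor((32 + 14)/40) = 1.
  m_4 = 40*1 - 14 = 26, d_4 = (1036 - 26^2)/40 = 360/40 = 9, a_4 = floor((32 + 26)/9) = 6.
  m_5 = 9*6 - 26 = 28, d_5 = (1036 - 28^2)/9 = 252/9 = 28, a_5 = floor((32 + 28)/28) = 2.
  m_6 = 28*2 - 28 = 28, d_6 = (1036 - 28^2)/28 = 252/28 = 9, a_6 = floor((32 + 28)/9) = 6.
  m_7 = 9*6 - 28 = 26, d_7 = (1036 - 26^2)/9 = 360/9 = 40, a_7 = floor((32 + 26)/40) = 1.
  m_8 = 40*1 - 26 = 14, d_8 = (1036 - 14^2)/40 = 840/40 = 21, a_8 = floor((32 + 14)/21) = 2.
  m_9 = 21*2 - 14 = 28, d_9 = (1036 - 28^2)/21 = 252/21 = 12, a_9 = floor((32 + 28)/12) = 5.
  m_10 = 12*5 - 28 = 32, d_10 = (1036 - 32^2)/12 = 12/12 = 1, a_10 = floor((32 + 32)/1) = 64.
  m_11 = 1*64 - 32 = 32, d_11 = (1036 - 32^2)/1 = 12/1 = 12: (m_11, d_11) = (m_1, d_1) = (32, 12), so from here the quotients repeat a_1, ..., a_10; the period length is 10.
Hence the expansion of sqrt(1036) is a_0 = 32 followed by the repeating block 5, 2, 1, 6, 2, 6, 1, 2, 5, 64 (period 10).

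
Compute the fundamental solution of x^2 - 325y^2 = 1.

First expand sqrt(325) as a continued fraction. With x_i = (sqrt(325) + m_i)/d_i and (m_0, d_0) = (0, 1): a_0 = floor(sqrt(325)) = 18, since 18^2 = 324 <= 325 < 361 = 19^2.
Iterate m_{i+1} = d_i*a_i - m_i, d_{i+1} = (325 - m_{i+1}^2)/d_i, a_{i+1} = floor((a_0 + m_{i+1})/d_{i+1}):
  m_1 = 1*18 - 0 = 18, d_1 = (325 - 18^2)/1 = 1/1 = 1, a_1 = floor((18 + 18)/1) = 36.
  m_2 = 1*36 - 18 = 18, d_2 = (325 - 18^2)/1 = 1/1 = 1: (m_2, d_2) = (m_1, d_1) = (18, 1), so from here the quotient a_1 repeats; the period length is 1.
So sqrt(325) = [18; (36)] with period length k = 1.
k is odd, so (p_{k-1}, q_{k-1}) only solves x^2 - 325y^2 = -1 and the fundamental solution of x^2 - 325y^2 = 1 is (p_{2k-1}, q_{2k-1}) = (p_1, q_1); compute convergents through index 1, running through the period twice.
Convergents (p_i = a_i*p_{i-1} + p_{i-2}, q_i = a_i*q_{i-1} + q_{i-2} with p_{-2}=0, p_{-1}=1, q_{-2}=1, q_{-1}=0):
  i=0: a_0=18, p_0 = 18*1 + 0 = 18, q_0 = 18*0 + 1 = 1.
  i=1: a_1=36, p_1 = 36*18 + 1 = 649, q_1 = 36*1 + 0 = 36.
Indeed p_0^2 - 325*q_0^2 = 324 - 325 = -1, not +1.
Check: 649^2 - 325*36^2 = 421201 - 421200 = 1, so (x, y) = (649, 36) solves the equation, and by the theorem it is the least positive solution.

(x, y) = (649, 36)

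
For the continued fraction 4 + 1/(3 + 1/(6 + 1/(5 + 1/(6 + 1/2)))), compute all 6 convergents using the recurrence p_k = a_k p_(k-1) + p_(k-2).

Using the convergent recurrence p_i = a_i*p_{i-1} + p_{i-2}, q_i = a_i*q_{i-1} + q_{i-2} with p_{-2}=0, p_{-1}=1, q_{-2}=1, q_{-1}=0:
  i=0: a_0=4, p_0 = 4*1 + 0 = 4, q_0 = 4*0 + 1 = 1.
  i=1: a_1=3, p_1 = 3*4 + 1 = 13, q_1 = 3*1 + 0 = 3.
  i=2: a_2=6, p_2 = 6*13 + 4 = 82, q_2 = 6*3 + 1 = 19.
  i=3: a_3=5, p_3 = 5*82 + 13 = 423, q_3 = 5*19 + 3 = 98.
  i=4: a_4=6, p_4 = 6*423 + 82 = 2620, q_4 = 6*98 + 19 = 607.
  i=5: a_5=2, p_5 = 2*2620 + 423 = 5663, q_5 = 2*607 + 98 = 1312.

4/1, 13/3, 82/19, 423/98, 2620/607, 5663/1312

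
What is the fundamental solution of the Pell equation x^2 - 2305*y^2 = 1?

(x, y) = (4609, 96)

First expand sqrt(2305) as a continued fraction. With x_i = (sqrt(2305) + m_i)/d_i and (m_0, d_0) = (0, 1): a_0 = floor(sqrt(2305)) = 48, since 48^2 = 2304 <= 2305 < 2401 = 49^2.
Iterate m_{i+1} = d_i*a_i - m_i, d_{i+1} = (2305 - m_{i+1}^2)/d_i, a_{i+1} = floor((a_0 + m_{i+1})/d_{i+1}):
  m_1 = 1*48 - 0 = 48, d_1 = (2305 - 48^2)/1 = 1/1 = 1, a_1 = floor((48 + 48)/1) = 96.
  m_2 = 1*96 - 48 = 48, d_2 = (2305 - 48^2)/1 = 1/1 = 1: (m_2, d_2) = (m_1, d_1) = (48, 1), so from here the quotient a_1 repeats; the period length is 1.
So sqrt(2305) = [48; (96)] with period length k = 1.
k is odd, so (p_{k-1}, q_{k-1}) only solves x^2 - 2305y^2 = -1 and the fundamental solution of x^2 - 2305y^2 = 1 is (p_{2k-1}, q_{2k-1}) = (p_1, q_1); compute convergents through index 1, running through the period twice.
Convergents (p_i = a_i*p_{i-1} + p_{i-2}, q_i = a_i*q_{i-1} + q_{i-2} with p_{-2}=0, p_{-1}=1, q_{-2}=1, q_{-1}=0):
  i=0: a_0=48, p_0 = 48*1 + 0 = 48, q_0 = 48*0 + 1 = 1.
  i=1: a_1=96, p_1 = 96*48 + 1 = 4609, q_1 = 96*1 + 0 = 96.
Indeed p_0^2 - 2305*q_0^2 = 2304 - 2305 = -1, not +1.
Check: 4609^2 - 2305*96^2 = 21242881 - 21242880 = 1, so (x, y) = (4609, 96) solves the equation, and by the theorem it is the least positive solution.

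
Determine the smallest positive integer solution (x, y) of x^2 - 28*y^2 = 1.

First expand sqrt(28) as a continued fraction. With x_i = (sqrt(28) + m_i)/d_i and (m_0, d_0) = (0, 1): a_0 = floor(sqrt(28)) = 5, since 5^2 = 25 <= 28 < 36 = 6^2.
Iterate m_{i+1} = d_i*a_i - m_i, d_{i+1} = (28 - m_{i+1}^2)/d_i, a_{i+1} = floor((a_0 + m_{i+1})/d_{i+1}):
  m_1 = 1*5 - 0 = 5, d_1 = (28 - 5^2)/1 = 3/1 = 3, a_1 = floor((5 + 5)/3) = 3.
  m_2 = 3*3 - 5 = 4, d_2 = (28 - 4^2)/3 = 12/3 = 4, a_2 = floor((5 + 4)/4) = 2.
  m_3 = 4*2 - 4 = 4, d_3 = (28 - 4^2)/4 = 12/4 = 3, a_3 = floor((5 + 4)/3) = 3.
  m_4 = 3*3 - 4 = 5, d_4 = (28 - 5^2)/3 = 3/3 = 1, a_4 = floor((5 + 5)/1) = 10.
  m_5 = 1*10 - 5 = 5, d_5 = (28 - 5^2)/1 = 3/1 = 3: (m_5, d_5) = (m_1, d_1) = (5, 3), so from here the quotients repeat a_1, ..., a_4; the period length is 4.
So sqrt(28) = [5; (3, 2, 3, 10)] with period length k = 4.
k is even, so the fundamental solution of x^2 - 28y^2 = 1 is (p_{k-1}, q_{k-1}) = (p_3, q_3); compute convergents through index 3.
Convergents (p_i = a_i*p_{i-1} + p_{i-2}, q_i = a_i*q_{i-1} + q_{i-2} with p_{-2}=0, p_{-1}=1, q_{-2}=1, q_{-1}=0):
  i=0: a_0=5, p_0 = 5*1 + 0 = 5, q_0 = 5*0 + 1 = 1.
  i=1: a_1=3, p_1 = 3*5 + 1 = 16, q_1 = 3*1 + 0 = 3.
  i=2: a_2=2, p_2 = 2*16 + 5 = 37, q_2 = 2*3 + 1 = 7.
  i=3: a_3=3, p_3 = 3*37 + 16 = 127, q_3 = 3*7 + 3 = 24.
Check: 127^2 - 28*24^2 = 16129 - 16128 = 1, so (x, y) = (127, 24) solves the equation, and by the theorem it is the least positive solution.

(x, y) = (127, 24)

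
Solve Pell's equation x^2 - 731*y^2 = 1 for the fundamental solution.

(x, y) = (730, 27)

First expand sqrt(731) as a continued fraction. With x_i = (sqrt(731) + m_i)/d_i and (m_0, d_0) = (0, 1): a_0 = floor(sqrt(731)) = 27, since 27^2 = 729 <= 731 < 784 = 28^2.
Iterate m_{i+1} = d_i*a_i - m_i, d_{i+1} = (731 - m_{i+1}^2)/d_i, a_{i+1} = floor((a_0 + m_{i+1})/d_{i+1}):
  m_1 = 1*27 - 0 = 27, d_1 = (731 - 27^2)/1 = 2/1 = 2, a_1 = floor((27 + 27)/2) = 27.
  m_2 = 2*27 - 27 = 27, d_2 = (731 - 27^2)/2 = 2/2 = 1, a_2 = floor((27 + 27)/1) = 54.
  m_3 = 1*54 - 27 = 27, d_3 = (731 - 27^2)/1 = 2/1 = 2: (m_3, d_3) = (m_1, d_1) = (27, 2), so from here the quotients repeat a_1, a_2; the period length is 2.
So sqrt(731) = [27; (27, 54)] with period length k = 2.
k is even, so the fundamental solution of x^2 - 731y^2 = 1 is (p_{k-1}, q_{k-1}) = (p_1, q_1); compute convergents through index 1.
Convergents (p_i = a_i*p_{i-1} + p_{i-2}, q_i = a_i*q_{i-1} + q_{i-2} with p_{-2}=0, p_{-1}=1, q_{-2}=1, q_{-1}=0):
  i=0: a_0=27, p_0 = 27*1 + 0 = 27, q_0 = 27*0 + 1 = 1.
  i=1: a_1=27, p_1 = 27*27 + 1 = 730, q_1 = 27*1 + 0 = 27.
Check: 730^2 - 731*27^2 = 532900 - 532899 = 1, so (x, y) = (730, 27) solves the equation, and by the theorem it is the least positive solution.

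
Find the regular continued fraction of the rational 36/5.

[7; 5]

Run the Euclidean algorithm on 36 and 5; the successive quotients are the partial quotients a_0, a_1, ... (each step inverts the fractional part left over by the previous one):
  36 = 7*5 + 1, so a_0 = 7.
  5 = 5*1 + 0, so a_1 = 5.
The remainder reaches 0 after 2 divisions, so the expansion has 2 partial quotients, read off in order.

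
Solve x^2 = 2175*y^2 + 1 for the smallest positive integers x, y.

First expand sqrt(2175) as a continued fraction. With x_i = (sqrt(2175) + m_i)/d_i and (m_0, d_0) = (0, 1): a_0 = floor(sqrt(2175)) = 46, since 46^2 = 2116 <= 2175 < 2209 = 47^2.
Iterate m_{i+1} = d_i*a_i - m_i, d_{i+1} = (2175 - m_{i+1}^2)/d_i, a_{i+1} = floor((a_0 + m_{i+1})/d_{i+1}):
  m_1 = 1*46 - 0 = 46, d_1 = (2175 - 46^2)/1 = 59/1 = 59, a_1 = floor((46 + 46)/59) = 1.
  m_2 = 59*1 - 46 = 13, d_2 = (2175 - 13^2)/59 = 2006/59 = 34, a_2 = floor((46 + 13)/34) = 1.
  m_3 = 34*1 - 13 = 21, d_3 = (2175 - 21^2)/34 = 1734/34 = 51, a_3 = floor((46 + 21)/51) = 1.
  m_4 = 51*1 - 21 = 30, d_4 = (2175 - 30^2)/51 = 1275/51 = 25, a_4 = floor((46 + 30)/25) = 3.
  m_5 = 25*3 - 30 = 45, d_5 = (2175 - 45^2)/25 = 150/25 = 6, a_5 = floor((46 + 45)/6) = 15.
  m_6 = 6*15 - 45 = 45, d_6 = (2175 - 45^2)/6 = 150/6 = 25, a_6 = floor((46 + 45)/25) = 3.
  m_7 = 25*3 - 45 = 30, d_7 = (2175 - 30^2)/25 = 1275/25 = 51, a_7 = floor((46 + 30)/51) = 1.
  m_8 = 51*1 - 30 = 21, d_8 = (2175 - 21^2)/51 = 1734/51 = 34, a_8 = floor((46 + 21)/34) = 1.
  m_9 = 34*1 - 21 = 13, d_9 = (2175 - 13^2)/34 = 2006/34 = 59, a_9 = floor((46 + 13)/59) = 1.
  m_10 = 59*1 - 13 = 46, d_10 = (2175 - 46^2)/59 = 59/59 = 1, a_10 = floor((46 + 46)/1) = 92.
  m_11 = 1*92 - 46 = 46, d_11 = (2175 - 46^2)/1 = 59/1 = 59: (m_11, d_11) = (m_1, d_1) = (46, 59), so from here the quotients repeat a_1, ..., a_10; the period length is 10.
So sqrt(2175) = [46; (1, 1, 1, 3, 15, 3, 1, 1, 1, 92)] with period length k = 10.
k is even, so the fundamental solution of x^2 - 2175y^2 = 1 is (p_{k-1}, q_{k-1}) = (p_9, q_9); compute convergents through index 9.
Convergents (p_i = a_i*p_{i-1} + p_{i-2}, q_i = a_i*q_{i-1} + q_{i-2} with p_{-2}=0, p_{-1}=1, q_{-2}=1, q_{-1}=0):
  i=0: a_0=46, p_0 = 46*1 + 0 = 46, q_0 = 46*0 + 1 = 1.
  i=1: a_1=1, p_1 = 1*46 + 1 = 47, q_1 = 1*1 + 0 = 1.
  i=2: a_2=1, p_2 = 1*47 + 46 = 93, q_2 = 1*1 + 1 = 2.
  i=3: a_3=1, p_3 = 1*93 + 47 = 140, q_3 = 1*2 + 1 = 3.
  i=4: a_4=3, p_4 = 3*140 + 93 = 513, q_4 = 3*3 + 2 = 11.
  i=5: a_5=15, p_5 = 15*513 + 140 = 7835, q_5 = 15*11 + 3 = 168.
  i=6: a_6=3, p_6 = 3*7835 + 513 = 24018, q_6 = 3*168 + 11 = 515.
  i=7: a_7=1, p_7 = 1*24018 + 7835 = 31853, q_7 = 1*515 + 168 = 683.
  i=8: a_8=1, p_8 = 1*31853 + 24018 = 55871, q_8 = 1*683 + 515 = 1198.
  i=9: a_9=1, p_9 = 1*55871 + 31853 = 87724, q_9 = 1*1198 + 683 = 1881.
Check: 87724^2 - 2175*1881^2 = 7695500176 - 7695500175 = 1, so (x, y) = (87724, 1881) solves the equation, and by the theorem it is the least positive solution.

(x, y) = (87724, 1881)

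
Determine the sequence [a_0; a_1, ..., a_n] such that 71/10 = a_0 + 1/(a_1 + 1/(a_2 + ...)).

Run the Euclidean algorithm on 71 and 10; the successive quotients are the partial quotients a_0, a_1, ... (each step inverts the fractional part left over by the previous one):
  71 = 7*10 + 1, so a_0 = 7.
  10 = 10*1 + 0, so a_1 = 10.
The remainder reaches 0 after 2 divisions, so the expansion has 2 partial quotients, read off in order.

[7; 10]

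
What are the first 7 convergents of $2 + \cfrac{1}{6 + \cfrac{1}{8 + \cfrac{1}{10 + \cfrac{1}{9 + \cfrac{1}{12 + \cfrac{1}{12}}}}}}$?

Using the convergent recurrence p_i = a_i*p_{i-1} + p_{i-2}, q_i = a_i*q_{i-1} + q_{i-2} with p_{-2}=0, p_{-1}=1, q_{-2}=1, q_{-1}=0:
  i=0: a_0=2, p_0 = 2*1 + 0 = 2, q_0 = 2*0 + 1 = 1.
  i=1: a_1=6, p_1 = 6*2 + 1 = 13, q_1 = 6*1 + 0 = 6.
  i=2: a_2=8, p_2 = 8*13 + 2 = 106, q_2 = 8*6 + 1 = 49.
  i=3: a_3=10, p_3 = 10*106 + 13 = 1073, q_3 = 10*49 + 6 = 496.
  i=4: a_4=9, p_4 = 9*1073 + 106 = 9763, q_4 = 9*496 + 49 = 4513.
  i=5: a_5=12, p_5 = 12*9763 + 1073 = 118229, q_5 = 12*4513 + 496 = 54652.
  i=6: a_6=12, p_6 = 12*118229 + 9763 = 1428511, q_6 = 12*54652 + 4513 = 660337.

2/1, 13/6, 106/49, 1073/496, 9763/4513, 118229/54652, 1428511/660337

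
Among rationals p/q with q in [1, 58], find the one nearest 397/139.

20/7

Expand x = 397/139 as a continued fraction with the Euclidean algorithm:
  397 = 2*139 + 119, so a_0 = 2.
  139 = 1*119 + 20, so a_1 = 1.
  119 = 5*20 + 19, so a_2 = 5.
  20 = 1*19 + 1, so a_3 = 1.
  19 = 19*1 + 0, so a_4 = 19.
so x = [2; 1, 5, 1, 19].
Convergents (p_i = a_i*p_{i-1} + p_{i-2}, q_i = a_i*q_{i-1} + q_{i-2} with p_{-2}=0, p_{-1}=1, q_{-2}=1, q_{-1}=0), until the denominator exceeds 58:
  i=0: a_0=2, p_0 = 2*1 + 0 = 2, q_0 = 2*0 + 1 = 1.
  i=1: a_1=1, p_1 = 1*2 + 1 = 3, q_1 = 1*1 + 0 = 1.
  i=2: a_2=5, p_2 = 5*3 + 2 = 17, q_2 = 5*1 + 1 = 6.
  i=3: a_3=1, p_3 = 1*17 + 3 = 20, q_3 = 1*6 + 1 = 7.
  i=4: a_4=19, p_4 = 19*20 + 17 = 397, q_4 = 19*7 + 6 = 139.
q_4 = 139 > 58, so the last convergent with denominator <= 58 is p_3/q_3 = 20/7.
The closest fraction with denominator <= 58 is either p_3/q_3 or the intermediate fraction (k*p_3 + p_2)/(k*q_3 + q_2) with the largest k >= 1 whose denominator stays <= 58; these approach x as k grows, and every other convergent or intermediate fraction in range is farther away.
Largest k: floor((58 - q_2)/q_3) = floor((58 - 6)/7) = 7.
That gives (7*20 + 17)/(7*7 + 6) = 157/55.
Compare the errors: |x - 20/7| = |397*7 - 20*139|/(139*7) = 1/973, and |x - 157/55| = |397*55 - 157*139|/(139*55) = 12/7645.
Cross-multiplying, 1*7645 = 7645 < 11676 = 12*973, so 1/973 is smaller: the convergent 20/7 is closer to x than 157/55.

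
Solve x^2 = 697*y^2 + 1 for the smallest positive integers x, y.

First expand sqrt(697) as a continued fraction. With x_i = (sqrt(697) + m_i)/d_i and (m_0, d_0) = (0, 1): a_0 = floor(sqrt(697)) = 26, since 26^2 = 676 <= 697 < 729 = 27^2.
Iterate m_{i+1} = d_i*a_i - m_i, d_{i+1} = (697 - m_{i+1}^2)/d_i, a_{i+1} = floor((a_0 + m_{i+1})/d_{i+1}):
  m_1 = 1*26 - 0 = 26, d_1 = (697 - 26^2)/1 = 21/1 = 21, a_1 = floor((26 + 26)/21) = 2.
  m_2 = 21*2 - 26 = 16, d_2 = (697 - 16^2)/21 = 441/21 = 21, a_2 = floor((26 + 16)/21) = 2.
  m_3 = 21*2 - 16 = 26, d_3 = (697 - 26^2)/21 = 21/21 = 1, a_3 = floor((26 + 26)/1) = 52.
  m_4 = 1*52 - 26 = 26, d_4 = (697 - 26^2)/1 = 21/1 = 21: (m_4, d_4) = (m_1, d_1) = (26, 21), so from here the quotients repeat a_1, ..., a_3; the period length is 3.
So sqrt(697) = [26; (2, 2, 52)] with period length k = 3.
k is odd, so (p_{k-1}, q_{k-1}) only solves x^2 - 697y^2 = -1 and the fundamental solution of x^2 - 697y^2 = 1 is (p_{2k-1}, q_{2k-1}) = (p_5, q_5); compute convergents through index 5, running through the period twice.
Convergents (p_i = a_i*p_{i-1} + p_{i-2}, q_i = a_i*q_{i-1} + q_{i-2} with p_{-2}=0, p_{-1}=1, q_{-2}=1, q_{-1}=0):
  i=0: a_0=26, p_0 = 26*1 + 0 = 26, q_0 = 26*0 + 1 = 1.
  i=1: a_1=2, p_1 = 2*26 + 1 = 53, q_1 = 2*1 + 0 = 2.
  i=2: a_2=2, p_2 = 2*53 + 26 = 132, q_2 = 2*2 + 1 = 5.
  i=3: a_3=52, p_3 = 52*132 + 53 = 6917, q_3 = 52*5 + 2 = 262.
  i=4: a_4=2, p_4 = 2*6917 + 132 = 13966, q_4 = 2*262 + 5 = 529.
  i=5: a_5=2, p_5 = 2*13966 + 6917 = 34849, q_5 = 2*529 + 262 = 1320.
Indeed p_2^2 - 697*q_2^2 = 17424 - 17425 = -1, not +1.
Check: 34849^2 - 697*1320^2 = 1214452801 - 1214452800 = 1, so (x, y) = (34849, 1320) solves the equation, and by the theorem it is the least positive solution.

(x, y) = (34849, 1320)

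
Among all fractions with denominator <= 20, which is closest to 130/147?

Expand x = 130/147 as a continued fraction with the Euclidean algorithm:
  130 = 0*147 + 130, so a_0 = 0.
  147 = 1*130 + 17, so a_1 = 1.
  130 = 7*17 + 11, so a_2 = 7.
  17 = 1*11 + 6, so a_3 = 1.
  11 = 1*6 + 5, so a_4 = 1.
  6 = 1*5 + 1, so a_5 = 1.
  5 = 5*1 + 0, so a_6 = 5.
so x = [0; 1, 7, 1, 1, 1, 5].
Convergents (p_i = a_i*p_{i-1} + p_{i-2}, q_i = a_i*q_{i-1} + q_{i-2} with p_{-2}=0, p_{-1}=1, q_{-2}=1, q_{-1}=0), until the denominator exceeds 20:
  i=0: a_0=0, p_0 = 0*1 + 0 = 0, q_0 = 0*0 + 1 = 1.
  i=1: a_1=1, p_1 = 1*0 + 1 = 1, q_1 = 1*1 + 0 = 1.
  i=2: a_2=7, p_2 = 7*1 + 0 = 7, q_2 = 7*1 + 1 = 8.
  i=3: a_3=1, p_3 = 1*7 + 1 = 8, q_3 = 1*8 + 1 = 9.
  i=4: a_4=1, p_4 = 1*8 + 7 = 15, q_4 = 1*9 + 8 = 17.
  i=5: a_5=1, p_5 = 1*15 + 8 = 23, q_5 = 1*17 + 9 = 26.
q_5 = 26 > 20, so the last convergent with denominator <= 20 is p_4/q_4 = 15/17.
The closest fraction with denominator <= 20 is either p_4/q_4 or the intermediate fraction (k*p_4 + p_3)/(k*q_4 + q_3) with the largest k >= 1 whose denominator stays <= 20; these approach x as k grows, and every other convergent or intermediate fraction in range is farther away.
Largest k: floor((20 - q_3)/q_4) = floor((20 - 9)/17) = 0.
Since k = 0, no intermediate fraction beyond p_4/q_4 has denominator <= 20, so the convergent 15/17 is the closest (its error is |130*17 - 15*147|/(147*17) = 5/2499).

15/17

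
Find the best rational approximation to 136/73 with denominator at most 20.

Expand x = 136/73 as a continued fraction with the Euclidean algorithm:
  136 = 1*73 + 63, so a_0 = 1.
  73 = 1*63 + 10, so a_1 = 1.
  63 = 6*10 + 3, so a_2 = 6.
  10 = 3*3 + 1, so a_3 = 3.
  3 = 3*1 + 0, so a_4 = 3.
so x = [1; 1, 6, 3, 3].
Convergents (p_i = a_i*p_{i-1} + p_{i-2}, q_i = a_i*q_{i-1} + q_{i-2} with p_{-2}=0, p_{-1}=1, q_{-2}=1, q_{-1}=0), until the denominator exceeds 20:
  i=0: a_0=1, p_0 = 1*1 + 0 = 1, q_0 = 1*0 + 1 = 1.
  i=1: a_1=1, p_1 = 1*1 + 1 = 2, q_1 = 1*1 + 0 = 1.
  i=2: a_2=6, p_2 = 6*2 + 1 = 13, q_2 = 6*1 + 1 = 7.
  i=3: a_3=3, p_3 = 3*13 + 2 = 41, q_3 = 3*7 + 1 = 22.
q_3 = 22 > 20, so the last convergent with denominator <= 20 is p_2/q_2 = 13/7.
The closest fraction with denominator <= 20 is either p_2/q_2 or the intermediate fraction (k*p_2 + p_1)/(k*q_2 + q_1) with the largest k >= 1 whose denominator stays <= 20; these approach x as k grows, and every other convergent or intermediate fraction in range is farther away.
Largest k: floor((20 - q_1)/q_2) = floor((20 - 1)/7) = 2.
That gives (2*13 + 2)/(2*7 + 1) = 28/15.
Compare the errors: |x - 13/7| = |136*7 - 13*73|/(73*7) = 3/511, and |x - 28/15| = |136*15 - 28*73|/(73*15) = 4/1095.
Cross-multiplying, 4*511 = 2044 < 3285 = 3*1095, so 4/1095 is smaller: the intermediate fraction 28/15 is closer to x than 13/7.

28/15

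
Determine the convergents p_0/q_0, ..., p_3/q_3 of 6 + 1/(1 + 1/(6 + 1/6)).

6/1, 7/1, 48/7, 295/43

Using the convergent recurrence p_i = a_i*p_{i-1} + p_{i-2}, q_i = a_i*q_{i-1} + q_{i-2} with p_{-2}=0, p_{-1}=1, q_{-2}=1, q_{-1}=0:
  i=0: a_0=6, p_0 = 6*1 + 0 = 6, q_0 = 6*0 + 1 = 1.
  i=1: a_1=1, p_1 = 1*6 + 1 = 7, q_1 = 1*1 + 0 = 1.
  i=2: a_2=6, p_2 = 6*7 + 6 = 48, q_2 = 6*1 + 1 = 7.
  i=3: a_3=6, p_3 = 6*48 + 7 = 295, q_3 = 6*7 + 1 = 43.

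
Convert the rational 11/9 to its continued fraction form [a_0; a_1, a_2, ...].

[1; 4, 2]

Run the Euclidean algorithm on 11 and 9; the successive quotients are the partial quotients a_0, a_1, ... (each step inverts the fractional part left over by the previous one):
  11 = 1*9 + 2, so a_0 = 1.
  9 = 4*2 + 1, so a_1 = 4.
  2 = 2*1 + 0, so a_2 = 2.
The remainder reaches 0 after 3 divisions, so the expansion has 3 partial quotients, read off in order.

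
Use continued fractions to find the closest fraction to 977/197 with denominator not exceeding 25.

124/25

Expand x = 977/197 as a continued fraction with the Euclidean algorithm:
  977 = 4*197 + 189, so a_0 = 4.
  197 = 1*189 + 8, so a_1 = 1.
  189 = 23*8 + 5, so a_2 = 23.
  8 = 1*5 + 3, so a_3 = 1.
  5 = 1*3 + 2, so a_4 = 1.
  3 = 1*2 + 1, so a_5 = 1.
  2 = 2*1 + 0, so a_6 = 2.
so x = [4; 1, 23, 1, 1, 1, 2].
Convergents (p_i = a_i*p_{i-1} + p_{i-2}, q_i = a_i*q_{i-1} + q_{i-2} with p_{-2}=0, p_{-1}=1, q_{-2}=1, q_{-1}=0), until the denominator exceeds 25:
  i=0: a_0=4, p_0 = 4*1 + 0 = 4, q_0 = 4*0 + 1 = 1.
  i=1: a_1=1, p_1 = 1*4 + 1 = 5, q_1 = 1*1 + 0 = 1.
  i=2: a_2=23, p_2 = 23*5 + 4 = 119, q_2 = 23*1 + 1 = 24.
  i=3: a_3=1, p_3 = 1*119 + 5 = 124, q_3 = 1*24 + 1 = 25.
  i=4: a_4=1, p_4 = 1*124 + 119 = 243, q_4 = 1*25 + 24 = 49.
q_4 = 49 > 25, so the last convergent with denominator <= 25 is p_3/q_3 = 124/25.
The closest fraction with denominator <= 25 is either p_3/q_3 or the intermediate fraction (k*p_3 + p_2)/(k*q_3 + q_2) with the largest k >= 1 whose denominator stays <= 25; these approach x as k grows, and every other convergent or intermediate fraction in range is farther away.
Largest k: floor((25 - q_2)/q_3) = floor((25 - 24)/25) = 0.
Since k = 0, no intermediate fraction beyond p_3/q_3 has denominator <= 25, so the convergent 124/25 is the closest (its error is |977*25 - 124*197|/(197*25) = 3/4925).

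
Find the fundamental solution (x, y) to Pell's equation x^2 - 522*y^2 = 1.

(x, y) = (19603, 858)

First expand sqrt(522) as a continued fraction. With x_i = (sqrt(522) + m_i)/d_i and (m_0, d_0) = (0, 1): a_0 = floor(sqrt(522)) = 22, since 22^2 = 484 <= 522 < 529 = 23^2.
Iterate m_{i+1} = d_i*a_i - m_i, d_{i+1} = (522 - m_{i+1}^2)/d_i, a_{i+1} = floor((a_0 + m_{i+1})/d_{i+1}):
  m_1 = 1*22 - 0 = 22, d_1 = (522 - 22^2)/1 = 38/1 = 38, a_1 = floor((22 + 22)/38) = 1.
  m_2 = 38*1 - 22 = 16, d_2 = (522 - 16^2)/38 = 266/38 = 7, a_2 = floor((22 + 16)/7) = 5.
  m_3 = 7*5 - 16 = 19, d_3 = (522 - 19^2)/7 = 161/7 = 23, a_3 = floor((22 + 19)/23) = 1.
  m_4 = 23*1 - 19 = 4, d_4 = (522 - 4^2)/23 = 506/23 = 22, a_4 = floor((22 + 4)/22) = 1.
  m_5 = 22*1 - 4 = 18, d_5 = (522 - 18^2)/22 = 198/22 = 9, a_5 = floor((22 + 18)/9) = 4.
  m_6 = 9*4 - 18 = 18, d_6 = (522 - 18^2)/9 = 198/9 = 22, a_6 = floor((22 + 18)/22) = 1.
  m_7 = 22*1 - 18 = 4, d_7 = (522 - 4^2)/22 = 506/22 = 23, a_7 = floor((22 + 4)/23) = 1.
  m_8 = 23*1 - 4 = 19, d_8 = (522 - 19^2)/23 = 161/23 = 7, a_8 = floor((22 + 19)/7) = 5.
  m_9 = 7*5 - 19 = 16, d_9 = (522 - 16^2)/7 = 266/7 = 38, a_9 = floor((22 + 16)/38) = 1.
  m_10 = 38*1 - 16 = 22, d_10 = (522 - 22^2)/38 = 38/38 = 1, a_10 = floor((22 + 22)/1) = 44.
  m_11 = 1*44 - 22 = 22, d_11 = (522 - 22^2)/1 = 38/1 = 38: (m_11, d_11) = (m_1, d_1) = (22, 38), so from here the quotients repeat a_1, ..., a_10; the period length is 10.
So sqrt(522) = [22; (1, 5, 1, 1, 4, 1, 1, 5, 1, 44)] with period length k = 10.
k is even, so the fundamental solution of x^2 - 522y^2 = 1 is (p_{k-1}, q_{k-1}) = (p_9, q_9); compute convergents through index 9.
Convergents (p_i = a_i*p_{i-1} + p_{i-2}, q_i = a_i*q_{i-1} + q_{i-2} with p_{-2}=0, p_{-1}=1, q_{-2}=1, q_{-1}=0):
  i=0: a_0=22, p_0 = 22*1 + 0 = 22, q_0 = 22*0 + 1 = 1.
  i=1: a_1=1, p_1 = 1*22 + 1 = 23, q_1 = 1*1 + 0 = 1.
  i=2: a_2=5, p_2 = 5*23 + 22 = 137, q_2 = 5*1 + 1 = 6.
  i=3: a_3=1, p_3 = 1*137 + 23 = 160, q_3 = 1*6 + 1 = 7.
  i=4: a_4=1, p_4 = 1*160 + 137 = 297, q_4 = 1*7 + 6 = 13.
  i=5: a_5=4, p_5 = 4*297 + 160 = 1348, q_5 = 4*13 + 7 = 59.
  i=6: a_6=1, p_6 = 1*1348 + 297 = 1645, q_6 = 1*59 + 13 = 72.
  i=7: a_7=1, p_7 = 1*1645 + 1348 = 2993, q_7 = 1*72 + 59 = 131.
  i=8: a_8=5, p_8 = 5*2993 + 1645 = 16610, q_8 = 5*131 + 72 = 727.
  i=9: a_9=1, p_9 = 1*16610 + 2993 = 19603, q_9 = 1*727 + 131 = 858.
Check: 19603^2 - 522*858^2 = 384277609 - 384277608 = 1, so (x, y) = (19603, 858) solves the equation, and by the theorem it is the least positive solution.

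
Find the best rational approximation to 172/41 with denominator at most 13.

21/5

Expand x = 172/41 as a continued fraction with the Euclidean algorithm:
  172 = 4*41 + 8, so a_0 = 4.
  41 = 5*8 + 1, so a_1 = 5.
  8 = 8*1 + 0, so a_2 = 8.
so x = [4; 5, 8].
Convergents (p_i = a_i*p_{i-1} + p_{i-2}, q_i = a_i*q_{i-1} + q_{i-2} with p_{-2}=0, p_{-1}=1, q_{-2}=1, q_{-1}=0), until the denominator exceeds 13:
  i=0: a_0=4, p_0 = 4*1 + 0 = 4, q_0 = 4*0 + 1 = 1.
  i=1: a_1=5, p_1 = 5*4 + 1 = 21, q_1 = 5*1 + 0 = 5.
  i=2: a_2=8, p_2 = 8*21 + 4 = 172, q_2 = 8*5 + 1 = 41.
q_2 = 41 > 13, so the last convergent with denominator <= 13 is p_1/q_1 = 21/5.
The closest fraction with denominator <= 13 is either p_1/q_1 or the intermediate fraction (k*p_1 + p_0)/(k*q_1 + q_0) with the largest k >= 1 whose denominator stays <= 13; these approach x as k grows, and every other convergent or intermediate fraction in range is farther away.
Largest k: floor((13 - q_0)/q_1) = floor((13 - 1)/5) = 2.
That gives (2*21 + 4)/(2*5 + 1) = 46/11.
Compare the errors: |x - 21/5| = |172*5 - 21*41|/(41*5) = 1/205, and |x - 46/11| = |172*11 - 46*41|/(41*11) = 6/451.
Cross-multiplying, 1*451 = 451 < 1230 = 6*205, so 1/205 is smaller: the convergent 21/5 is closer to x than 46/11.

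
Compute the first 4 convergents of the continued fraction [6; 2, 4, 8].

Using the convergent recurrence p_i = a_i*p_{i-1} + p_{i-2}, q_i = a_i*q_{i-1} + q_{i-2} with p_{-2}=0, p_{-1}=1, q_{-2}=1, q_{-1}=0:
  i=0: a_0=6, p_0 = 6*1 + 0 = 6, q_0 = 6*0 + 1 = 1.
  i=1: a_1=2, p_1 = 2*6 + 1 = 13, q_1 = 2*1 + 0 = 2.
  i=2: a_2=4, p_2 = 4*13 + 6 = 58, q_2 = 4*2 + 1 = 9.
  i=3: a_3=8, p_3 = 8*58 + 13 = 477, q_3 = 8*9 + 2 = 74.

6/1, 13/2, 58/9, 477/74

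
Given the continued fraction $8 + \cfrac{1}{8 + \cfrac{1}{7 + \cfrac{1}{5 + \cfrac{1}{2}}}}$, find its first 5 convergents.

Using the convergent recurrence p_i = a_i*p_{i-1} + p_{i-2}, q_i = a_i*q_{i-1} + q_{i-2} with p_{-2}=0, p_{-1}=1, q_{-2}=1, q_{-1}=0:
  i=0: a_0=8, p_0 = 8*1 + 0 = 8, q_0 = 8*0 + 1 = 1.
  i=1: a_1=8, p_1 = 8*8 + 1 = 65, q_1 = 8*1 + 0 = 8.
  i=2: a_2=7, p_2 = 7*65 + 8 = 463, q_2 = 7*8 + 1 = 57.
  i=3: a_3=5, p_3 = 5*463 + 65 = 2380, q_3 = 5*57 + 8 = 293.
  i=4: a_4=2, p_4 = 2*2380 + 463 = 5223, q_4 = 2*293 + 57 = 643.

8/1, 65/8, 463/57, 2380/293, 5223/643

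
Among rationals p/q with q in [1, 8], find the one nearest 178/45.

Expand x = 178/45 as a continued fraction with the Euclidean algorithm:
  178 = 3*45 + 43, so a_0 = 3.
  45 = 1*43 + 2, so a_1 = 1.
  43 = 21*2 + 1, so a_2 = 21.
  2 = 2*1 + 0, so a_3 = 2.
so x = [3; 1, 21, 2].
Convergents (p_i = a_i*p_{i-1} + p_{i-2}, q_i = a_i*q_{i-1} + q_{i-2} with p_{-2}=0, p_{-1}=1, q_{-2}=1, q_{-1}=0), until the denominator exceeds 8:
  i=0: a_0=3, p_0 = 3*1 + 0 = 3, q_0 = 3*0 + 1 = 1.
  i=1: a_1=1, p_1 = 1*3 + 1 = 4, q_1 = 1*1 + 0 = 1.
  i=2: a_2=21, p_2 = 21*4 + 3 = 87, q_2 = 21*1 + 1 = 22.
q_2 = 22 > 8, so the last convergent with denominator <= 8 is p_1/q_1 = 4/1.
The closest fraction with denominator <= 8 is either p_1/q_1 or the intermediate fraction (k*p_1 + p_0)/(k*q_1 + q_0) with the largest k >= 1 whose denominator stays <= 8; these approach x as k grows, and every other convergent or intermediate fraction in range is farther away.
Largest k: floor((8 - q_0)/q_1) = floor((8 - 1)/1) = 7.
That gives (7*4 + 3)/(7*1 + 1) = 31/8.
Compare the errors: |x - 4/1| = |178*1 - 4*45|/(45*1) = 2/45, and |x - 31/8| = |178*8 - 31*45|/(45*8) = 29/360.
Cross-multiplying, 2*360 = 720 < 1305 = 29*45, so 2/45 is smaller: the convergent 4/1 is closer to x than 31/8.

4/1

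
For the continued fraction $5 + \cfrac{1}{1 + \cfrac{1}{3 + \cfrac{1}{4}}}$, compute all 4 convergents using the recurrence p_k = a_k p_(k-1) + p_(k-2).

5/1, 6/1, 23/4, 98/17

Using the convergent recurrence p_i = a_i*p_{i-1} + p_{i-2}, q_i = a_i*q_{i-1} + q_{i-2} with p_{-2}=0, p_{-1}=1, q_{-2}=1, q_{-1}=0:
  i=0: a_0=5, p_0 = 5*1 + 0 = 5, q_0 = 5*0 + 1 = 1.
  i=1: a_1=1, p_1 = 1*5 + 1 = 6, q_1 = 1*1 + 0 = 1.
  i=2: a_2=3, p_2 = 3*6 + 5 = 23, q_2 = 3*1 + 1 = 4.
  i=3: a_3=4, p_3 = 4*23 + 6 = 98, q_3 = 4*4 + 1 = 17.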